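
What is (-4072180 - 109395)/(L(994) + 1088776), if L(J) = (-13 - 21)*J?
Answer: -836315/210996 ≈ -3.9637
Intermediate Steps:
L(J) = -34*J
(-4072180 - 109395)/(L(994) + 1088776) = (-4072180 - 109395)/(-34*994 + 1088776) = -4181575/(-33796 + 1088776) = -4181575/1054980 = -4181575*1/1054980 = -836315/210996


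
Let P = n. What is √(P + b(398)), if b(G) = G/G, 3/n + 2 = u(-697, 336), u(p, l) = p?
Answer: 2*√13514/233 ≈ 0.99785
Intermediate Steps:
n = -1/233 (n = 3/(-2 - 697) = 3/(-699) = 3*(-1/699) = -1/233 ≈ -0.0042918)
b(G) = 1
P = -1/233 ≈ -0.0042918
√(P + b(398)) = √(-1/233 + 1) = √(232/233) = 2*√13514/233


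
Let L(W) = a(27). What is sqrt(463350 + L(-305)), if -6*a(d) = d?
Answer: sqrt(1853382)/2 ≈ 680.70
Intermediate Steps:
a(d) = -d/6
L(W) = -9/2 (L(W) = -1/6*27 = -9/2)
sqrt(463350 + L(-305)) = sqrt(463350 - 9/2) = sqrt(926691/2) = sqrt(1853382)/2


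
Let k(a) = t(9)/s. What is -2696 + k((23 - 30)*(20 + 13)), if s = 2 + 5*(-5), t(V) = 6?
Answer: -62014/23 ≈ -2696.3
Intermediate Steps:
s = -23 (s = 2 - 25 = -23)
k(a) = -6/23 (k(a) = 6/(-23) = 6*(-1/23) = -6/23)
-2696 + k((23 - 30)*(20 + 13)) = -2696 - 6/23 = -62014/23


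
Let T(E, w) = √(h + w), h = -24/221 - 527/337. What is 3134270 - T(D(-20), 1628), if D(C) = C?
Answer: 3134270 - √9020952222477/74477 ≈ 3.1342e+6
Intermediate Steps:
h = -124555/74477 (h = -24*1/221 - 527*1/337 = -24/221 - 527/337 = -124555/74477 ≈ -1.6724)
T(E, w) = √(-124555/74477 + w)
3134270 - T(D(-20), 1628) = 3134270 - √(-9276482735 + 5546823529*1628)/74477 = 3134270 - √(-9276482735 + 9030228705212)/74477 = 3134270 - √9020952222477/74477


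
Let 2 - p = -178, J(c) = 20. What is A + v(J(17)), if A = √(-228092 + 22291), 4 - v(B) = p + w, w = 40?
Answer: -216 + I*√205801 ≈ -216.0 + 453.65*I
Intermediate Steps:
p = 180 (p = 2 - 1*(-178) = 2 + 178 = 180)
v(B) = -216 (v(B) = 4 - (180 + 40) = 4 - 1*220 = 4 - 220 = -216)
A = I*√205801 (A = √(-205801) = I*√205801 ≈ 453.65*I)
A + v(J(17)) = I*√205801 - 216 = -216 + I*√205801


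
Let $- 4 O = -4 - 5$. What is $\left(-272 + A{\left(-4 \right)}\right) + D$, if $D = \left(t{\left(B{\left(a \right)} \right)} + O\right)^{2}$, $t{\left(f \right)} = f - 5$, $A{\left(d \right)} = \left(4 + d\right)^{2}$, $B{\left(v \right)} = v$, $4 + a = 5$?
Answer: $- \frac{4303}{16} \approx -268.94$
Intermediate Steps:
$a = 1$ ($a = -4 + 5 = 1$)
$t{\left(f \right)} = -5 + f$
$O = \frac{9}{4}$ ($O = - \frac{-4 - 5}{4} = \left(- \frac{1}{4}\right) \left(-9\right) = \frac{9}{4} \approx 2.25$)
$D = \frac{49}{16}$ ($D = \left(\left(-5 + 1\right) + \frac{9}{4}\right)^{2} = \left(-4 + \frac{9}{4}\right)^{2} = \left(- \frac{7}{4}\right)^{2} = \frac{49}{16} \approx 3.0625$)
$\left(-272 + A{\left(-4 \right)}\right) + D = \left(-272 + \left(4 - 4\right)^{2}\right) + \frac{49}{16} = \left(-272 + 0^{2}\right) + \frac{49}{16} = \left(-272 + 0\right) + \frac{49}{16} = -272 + \frac{49}{16} = - \frac{4303}{16}$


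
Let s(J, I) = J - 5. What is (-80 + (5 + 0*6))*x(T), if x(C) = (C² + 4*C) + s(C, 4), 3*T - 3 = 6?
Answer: -1425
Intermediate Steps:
T = 3 (T = 1 + (⅓)*6 = 1 + 2 = 3)
s(J, I) = -5 + J
x(C) = -5 + C² + 5*C (x(C) = (C² + 4*C) + (-5 + C) = -5 + C² + 5*C)
(-80 + (5 + 0*6))*x(T) = (-80 + (5 + 0*6))*(-5 + 3² + 5*3) = (-80 + (5 + 0))*(-5 + 9 + 15) = (-80 + 5)*19 = -75*19 = -1425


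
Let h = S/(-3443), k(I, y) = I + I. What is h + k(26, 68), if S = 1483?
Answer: 177553/3443 ≈ 51.569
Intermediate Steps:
k(I, y) = 2*I
h = -1483/3443 (h = 1483/(-3443) = 1483*(-1/3443) = -1483/3443 ≈ -0.43073)
h + k(26, 68) = -1483/3443 + 2*26 = -1483/3443 + 52 = 177553/3443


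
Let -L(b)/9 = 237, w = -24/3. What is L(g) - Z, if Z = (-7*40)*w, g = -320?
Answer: -4373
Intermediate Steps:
w = -8 (w = -24*⅓ = -8)
L(b) = -2133 (L(b) = -9*237 = -2133)
Z = 2240 (Z = -7*40*(-8) = -280*(-8) = 2240)
L(g) - Z = -2133 - 1*2240 = -2133 - 2240 = -4373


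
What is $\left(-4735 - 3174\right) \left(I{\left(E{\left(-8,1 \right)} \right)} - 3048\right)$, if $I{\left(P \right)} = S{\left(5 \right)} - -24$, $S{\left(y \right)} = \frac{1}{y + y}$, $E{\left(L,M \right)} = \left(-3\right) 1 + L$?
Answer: $\frac{239160251}{10} \approx 2.3916 \cdot 10^{7}$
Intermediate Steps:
$E{\left(L,M \right)} = -3 + L$
$S{\left(y \right)} = \frac{1}{2 y}$
$I{\left(P \right)} = \frac{241}{10}$ ($I{\left(P \right)} = \frac{1}{2 \cdot 5} - -24 = \frac{1}{2} \cdot \frac{1}{5} + 24 = \frac{1}{10} + 24 = \frac{241}{10}$)
$\left(-4735 - 3174\right) \left(I{\left(E{\left(-8,1 \right)} \right)} - 3048\right) = \left(-4735 - 3174\right) \left(\frac{241}{10} - 3048\right) = \left(-7909\right) \left(- \frac{30239}{10}\right) = \frac{239160251}{10}$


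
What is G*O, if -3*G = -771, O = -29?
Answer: -7453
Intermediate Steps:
G = 257 (G = -⅓*(-771) = 257)
G*O = 257*(-29) = -7453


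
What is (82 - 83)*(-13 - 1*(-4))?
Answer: 9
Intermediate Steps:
(82 - 83)*(-13 - 1*(-4)) = -(-13 + 4) = -1*(-9) = 9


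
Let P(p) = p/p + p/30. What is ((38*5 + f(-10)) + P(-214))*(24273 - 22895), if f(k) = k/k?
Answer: 3821194/15 ≈ 2.5475e+5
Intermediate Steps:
P(p) = 1 + p/30 (P(p) = 1 + p*(1/30) = 1 + p/30)
f(k) = 1
((38*5 + f(-10)) + P(-214))*(24273 - 22895) = ((38*5 + 1) + (1 + (1/30)*(-214)))*(24273 - 22895) = ((190 + 1) + (1 - 107/15))*1378 = (191 - 92/15)*1378 = (2773/15)*1378 = 3821194/15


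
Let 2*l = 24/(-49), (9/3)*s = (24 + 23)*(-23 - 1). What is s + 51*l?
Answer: -19036/49 ≈ -388.49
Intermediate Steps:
s = -376 (s = ((24 + 23)*(-23 - 1))/3 = (47*(-24))/3 = (1/3)*(-1128) = -376)
l = -12/49 (l = (24/(-49))/2 = (24*(-1/49))/2 = (1/2)*(-24/49) = -12/49 ≈ -0.24490)
s + 51*l = -376 + 51*(-12/49) = -376 - 612/49 = -19036/49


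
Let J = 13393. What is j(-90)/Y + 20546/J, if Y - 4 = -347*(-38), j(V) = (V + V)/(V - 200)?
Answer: 3929645767/2561478215 ≈ 1.5341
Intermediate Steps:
j(V) = 2*V/(-200 + V) (j(V) = (2*V)/(-200 + V) = 2*V/(-200 + V))
Y = 13190 (Y = 4 - 347*(-38) = 4 + 13186 = 13190)
j(-90)/Y + 20546/J = (2*(-90)/(-200 - 90))/13190 + 20546/13393 = (2*(-90)/(-290))*(1/13190) + 20546*(1/13393) = (2*(-90)*(-1/290))*(1/13190) + 20546/13393 = (18/29)*(1/13190) + 20546/13393 = 9/191255 + 20546/13393 = 3929645767/2561478215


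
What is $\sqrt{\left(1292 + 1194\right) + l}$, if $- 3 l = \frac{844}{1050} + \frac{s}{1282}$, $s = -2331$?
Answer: $\frac{\sqrt{45052079507554}}{134610} \approx 49.863$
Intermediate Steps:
$l = \frac{682771}{2019150}$ ($l = - \frac{\frac{844}{1050} - \frac{2331}{1282}}{3} = - \frac{844 \cdot \frac{1}{1050} - \frac{2331}{1282}}{3} = - \frac{\frac{422}{525} - \frac{2331}{1282}}{3} = \left(- \frac{1}{3}\right) \left(- \frac{682771}{673050}\right) = \frac{682771}{2019150} \approx 0.33815$)
$\sqrt{\left(1292 + 1194\right) + l} = \sqrt{\left(1292 + 1194\right) + \frac{682771}{2019150}} = \sqrt{2486 + \frac{682771}{2019150}} = \sqrt{\frac{5020289671}{2019150}} = \frac{\sqrt{45052079507554}}{134610}$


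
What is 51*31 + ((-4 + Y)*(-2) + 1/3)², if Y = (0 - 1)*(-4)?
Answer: 14230/9 ≈ 1581.1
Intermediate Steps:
Y = 4 (Y = -1*(-4) = 4)
51*31 + ((-4 + Y)*(-2) + 1/3)² = 51*31 + ((-4 + 4)*(-2) + 1/3)² = 1581 + (0*(-2) + 1*(⅓))² = 1581 + (0 + ⅓)² = 1581 + (⅓)² = 1581 + ⅑ = 14230/9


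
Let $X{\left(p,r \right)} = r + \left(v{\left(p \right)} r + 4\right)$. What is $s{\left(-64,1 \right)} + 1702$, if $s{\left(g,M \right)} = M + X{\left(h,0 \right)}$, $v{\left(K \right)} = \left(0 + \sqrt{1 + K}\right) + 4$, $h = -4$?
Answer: $1707$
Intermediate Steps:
$v{\left(K \right)} = 4 + \sqrt{1 + K}$ ($v{\left(K \right)} = \sqrt{1 + K} + 4 = 4 + \sqrt{1 + K}$)
$X{\left(p,r \right)} = 4 + r + r \left(4 + \sqrt{1 + p}\right)$ ($X{\left(p,r \right)} = r + \left(\left(4 + \sqrt{1 + p}\right) r + 4\right) = r + \left(r \left(4 + \sqrt{1 + p}\right) + 4\right) = r + \left(4 + r \left(4 + \sqrt{1 + p}\right)\right) = 4 + r + r \left(4 + \sqrt{1 + p}\right)$)
$s{\left(g,M \right)} = 4 + M$ ($s{\left(g,M \right)} = M + \left(4 + 0 + 0 \left(4 + \sqrt{1 - 4}\right)\right) = M + \left(4 + 0 + 0 \left(4 + \sqrt{-3}\right)\right) = M + \left(4 + 0 + 0 \left(4 + i \sqrt{3}\right)\right) = M + \left(4 + 0 + 0\right) = M + 4 = 4 + M$)
$s{\left(-64,1 \right)} + 1702 = \left(4 + 1\right) + 1702 = 5 + 1702 = 1707$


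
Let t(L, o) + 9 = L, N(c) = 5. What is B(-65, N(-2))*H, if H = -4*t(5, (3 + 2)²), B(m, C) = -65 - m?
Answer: 0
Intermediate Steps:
t(L, o) = -9 + L
H = 16 (H = -4*(-9 + 5) = -4*(-4) = 16)
B(-65, N(-2))*H = (-65 - 1*(-65))*16 = (-65 + 65)*16 = 0*16 = 0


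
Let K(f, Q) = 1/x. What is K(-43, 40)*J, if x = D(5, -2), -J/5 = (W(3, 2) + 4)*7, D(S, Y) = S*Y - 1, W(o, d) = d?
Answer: 210/11 ≈ 19.091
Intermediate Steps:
D(S, Y) = -1 + S*Y
J = -210 (J = -5*(2 + 4)*7 = -30*7 = -5*42 = -210)
x = -11 (x = -1 + 5*(-2) = -1 - 10 = -11)
K(f, Q) = -1/11 (K(f, Q) = 1/(-11) = -1/11)
K(-43, 40)*J = -1/11*(-210) = 210/11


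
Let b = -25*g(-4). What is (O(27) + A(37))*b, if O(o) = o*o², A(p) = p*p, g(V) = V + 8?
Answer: -2105200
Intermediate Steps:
g(V) = 8 + V
A(p) = p²
b = -100 (b = -25*(8 - 4) = -25*4 = -100)
O(o) = o³
(O(27) + A(37))*b = (27³ + 37²)*(-100) = (19683 + 1369)*(-100) = 21052*(-100) = -2105200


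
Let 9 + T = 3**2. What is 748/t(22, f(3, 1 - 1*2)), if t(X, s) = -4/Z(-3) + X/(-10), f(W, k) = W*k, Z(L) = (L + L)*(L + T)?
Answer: -33660/109 ≈ -308.81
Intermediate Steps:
T = 0 (T = -9 + 3**2 = -9 + 9 = 0)
Z(L) = 2*L**2 (Z(L) = (L + L)*(L + 0) = (2*L)*L = 2*L**2)
t(X, s) = -2/9 - X/10 (t(X, s) = -4/(2*(-3)**2) + X/(-10) = -4/(2*9) + X*(-1/10) = -4/18 - X/10 = -4*1/18 - X/10 = -2/9 - X/10)
748/t(22, f(3, 1 - 1*2)) = 748/(-2/9 - 1/10*22) = 748/(-2/9 - 11/5) = 748/(-109/45) = 748*(-45/109) = -33660/109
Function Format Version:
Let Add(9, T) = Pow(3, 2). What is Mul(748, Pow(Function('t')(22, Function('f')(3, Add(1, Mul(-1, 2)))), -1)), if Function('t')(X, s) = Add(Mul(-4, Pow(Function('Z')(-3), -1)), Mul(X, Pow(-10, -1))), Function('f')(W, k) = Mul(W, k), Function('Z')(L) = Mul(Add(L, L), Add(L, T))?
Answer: Rational(-33660, 109) ≈ -308.81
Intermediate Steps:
T = 0 (T = Add(-9, Pow(3, 2)) = Add(-9, 9) = 0)
Function('Z')(L) = Mul(2, Pow(L, 2)) (Function('Z')(L) = Mul(Add(L, L), Add(L, 0)) = Mul(Mul(2, L), L) = Mul(2, Pow(L, 2)))
Function('t')(X, s) = Add(Rational(-2, 9), Mul(Rational(-1, 10), X)) (Function('t')(X, s) = Add(Mul(-4, Pow(Mul(2, Pow(-3, 2)), -1)), Mul(X, Pow(-10, -1))) = Add(Mul(-4, Pow(Mul(2, 9), -1)), Mul(X, Rational(-1, 10))) = Add(Mul(-4, Pow(18, -1)), Mul(Rational(-1, 10), X)) = Add(Mul(-4, Rational(1, 18)), Mul(Rational(-1, 10), X)) = Add(Rational(-2, 9), Mul(Rational(-1, 10), X)))
Mul(748, Pow(Function('t')(22, Function('f')(3, Add(1, Mul(-1, 2)))), -1)) = Mul(748, Pow(Add(Rational(-2, 9), Mul(Rational(-1, 10), 22)), -1)) = Mul(748, Pow(Add(Rational(-2, 9), Rational(-11, 5)), -1)) = Mul(748, Pow(Rational(-109, 45), -1)) = Mul(748, Rational(-45, 109)) = Rational(-33660, 109)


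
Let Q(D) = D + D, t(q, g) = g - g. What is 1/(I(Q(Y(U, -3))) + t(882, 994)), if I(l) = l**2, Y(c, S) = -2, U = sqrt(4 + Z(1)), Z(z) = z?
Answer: 1/16 ≈ 0.062500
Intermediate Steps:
U = sqrt(5) (U = sqrt(4 + 1) = sqrt(5) ≈ 2.2361)
t(q, g) = 0
Q(D) = 2*D
1/(I(Q(Y(U, -3))) + t(882, 994)) = 1/((2*(-2))**2 + 0) = 1/((-4)**2 + 0) = 1/(16 + 0) = 1/16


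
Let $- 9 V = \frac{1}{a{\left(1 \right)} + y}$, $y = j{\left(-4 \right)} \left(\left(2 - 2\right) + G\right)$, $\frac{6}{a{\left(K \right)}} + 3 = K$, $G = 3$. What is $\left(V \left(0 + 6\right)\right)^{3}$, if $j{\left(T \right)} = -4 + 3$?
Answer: $\frac{1}{729} \approx 0.0013717$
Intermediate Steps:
$j{\left(T \right)} = -1$
$a{\left(K \right)} = \frac{6}{-3 + K}$
$y = -3$ ($y = - (\left(2 - 2\right) + 3) = - (0 + 3) = \left(-1\right) 3 = -3$)
$V = \frac{1}{54}$ ($V = - \frac{1}{9 \left(\frac{6}{-3 + 1} - 3\right)} = - \frac{1}{9 \left(\frac{6}{-2} - 3\right)} = - \frac{1}{9 \left(6 \left(- \frac{1}{2}\right) - 3\right)} = - \frac{1}{9 \left(-3 - 3\right)} = - \frac{1}{9 \left(-6\right)} = \left(- \frac{1}{9}\right) \left(- \frac{1}{6}\right) = \frac{1}{54} \approx 0.018519$)
$\left(V \left(0 + 6\right)\right)^{3} = \left(\frac{0 + 6}{54}\right)^{3} = \left(\frac{1}{54} \cdot 6\right)^{3} = \left(\frac{1}{9}\right)^{3} = \frac{1}{729}$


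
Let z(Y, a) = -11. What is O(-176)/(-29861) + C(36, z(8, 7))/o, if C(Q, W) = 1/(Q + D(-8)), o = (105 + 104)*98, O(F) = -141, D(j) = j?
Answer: 80892797/17125164056 ≈ 0.0047236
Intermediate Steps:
o = 20482 (o = 209*98 = 20482)
C(Q, W) = 1/(-8 + Q) (C(Q, W) = 1/(Q - 8) = 1/(-8 + Q))
O(-176)/(-29861) + C(36, z(8, 7))/o = -141/(-29861) + 1/((-8 + 36)*20482) = -141*(-1/29861) + (1/20482)/28 = 141/29861 + (1/28)*(1/20482) = 141/29861 + 1/573496 = 80892797/17125164056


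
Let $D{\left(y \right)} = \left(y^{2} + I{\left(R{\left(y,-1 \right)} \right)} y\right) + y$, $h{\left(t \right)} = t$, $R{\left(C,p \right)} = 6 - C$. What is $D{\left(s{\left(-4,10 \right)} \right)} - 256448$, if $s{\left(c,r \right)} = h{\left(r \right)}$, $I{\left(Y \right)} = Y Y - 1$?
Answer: $-256188$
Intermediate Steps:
$I{\left(Y \right)} = -1 + Y^{2}$ ($I{\left(Y \right)} = Y^{2} - 1 = -1 + Y^{2}$)
$s{\left(c,r \right)} = r$
$D{\left(y \right)} = y + y^{2} + y \left(-1 + \left(6 - y\right)^{2}\right)$ ($D{\left(y \right)} = \left(y^{2} + \left(-1 + \left(6 - y\right)^{2}\right) y\right) + y = \left(y^{2} + y \left(-1 + \left(6 - y\right)^{2}\right)\right) + y = y + y^{2} + y \left(-1 + \left(6 - y\right)^{2}\right)$)
$D{\left(s{\left(-4,10 \right)} \right)} - 256448 = 10 \left(10 + \left(-6 + 10\right)^{2}\right) - 256448 = 10 \left(10 + 4^{2}\right) - 256448 = 10 \left(10 + 16\right) - 256448 = 10 \cdot 26 - 256448 = 260 - 256448 = -256188$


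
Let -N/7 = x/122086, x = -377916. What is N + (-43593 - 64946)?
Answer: -6624223471/61043 ≈ -1.0852e+5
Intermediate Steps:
N = 1322706/61043 (N = -(-2645412)/122086 = -7*(-188958/61043) = 1322706/61043 ≈ 21.668)
N + (-43593 - 64946) = 1322706/61043 + (-43593 - 64946) = 1322706/61043 - 108539 = -6624223471/61043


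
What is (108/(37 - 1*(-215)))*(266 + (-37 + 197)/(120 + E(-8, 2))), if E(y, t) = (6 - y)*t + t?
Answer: 4006/35 ≈ 114.46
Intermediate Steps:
E(y, t) = t + t*(6 - y) (E(y, t) = t*(6 - y) + t = t + t*(6 - y))
(108/(37 - 1*(-215)))*(266 + (-37 + 197)/(120 + E(-8, 2))) = (108/(37 - 1*(-215)))*(266 + (-37 + 197)/(120 + 2*(7 - 1*(-8)))) = (108/(37 + 215))*(266 + 160/(120 + 2*(7 + 8))) = (108/252)*(266 + 160/(120 + 2*15)) = (108*(1/252))*(266 + 160/(120 + 30)) = 3*(266 + 160/150)/7 = 3*(266 + 160*(1/150))/7 = 3*(266 + 16/15)/7 = (3/7)*(4006/15) = 4006/35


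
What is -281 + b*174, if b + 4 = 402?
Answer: 68971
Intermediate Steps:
b = 398 (b = -4 + 402 = 398)
-281 + b*174 = -281 + 398*174 = -281 + 69252 = 68971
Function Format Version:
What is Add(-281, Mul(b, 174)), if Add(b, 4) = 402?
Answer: 68971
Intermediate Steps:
b = 398 (b = Add(-4, 402) = 398)
Add(-281, Mul(b, 174)) = Add(-281, Mul(398, 174)) = Add(-281, 69252) = 68971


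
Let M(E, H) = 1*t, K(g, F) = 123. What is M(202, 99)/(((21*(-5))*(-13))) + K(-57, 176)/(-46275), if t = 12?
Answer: 8609/1403675 ≈ 0.0061332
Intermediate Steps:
M(E, H) = 12 (M(E, H) = 1*12 = 12)
M(202, 99)/(((21*(-5))*(-13))) + K(-57, 176)/(-46275) = 12/(((21*(-5))*(-13))) + 123/(-46275) = 12/((-105*(-13))) + 123*(-1/46275) = 12/1365 - 41/15425 = 12*(1/1365) - 41/15425 = 4/455 - 41/15425 = 8609/1403675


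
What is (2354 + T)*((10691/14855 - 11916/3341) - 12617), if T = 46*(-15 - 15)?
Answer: -610045425828416/49630555 ≈ -1.2292e+7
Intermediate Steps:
T = -1380 (T = 46*(-30) = -1380)
(2354 + T)*((10691/14855 - 11916/3341) - 12617) = (2354 - 1380)*((10691/14855 - 11916/3341) - 12617) = 974*((10691*(1/14855) - 11916*1/3341) - 12617) = 974*((10691/14855 - 11916/3341) - 12617) = 974*(-141293549/49630555 - 12617) = 974*(-626330005984/49630555) = -610045425828416/49630555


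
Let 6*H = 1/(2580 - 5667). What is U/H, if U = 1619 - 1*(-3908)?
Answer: -102371094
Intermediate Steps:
H = -1/18522 (H = 1/(6*(2580 - 5667)) = (⅙)/(-3087) = (⅙)*(-1/3087) = -1/18522 ≈ -5.3990e-5)
U = 5527 (U = 1619 + 3908 = 5527)
U/H = 5527/(-1/18522) = 5527*(-18522) = -102371094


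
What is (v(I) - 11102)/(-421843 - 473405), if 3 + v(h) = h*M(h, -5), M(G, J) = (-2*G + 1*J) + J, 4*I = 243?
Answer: 152749/7161984 ≈ 0.021328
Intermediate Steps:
I = 243/4 (I = (¼)*243 = 243/4 ≈ 60.750)
M(G, J) = -2*G + 2*J (M(G, J) = (-2*G + J) + J = (J - 2*G) + J = -2*G + 2*J)
v(h) = -3 + h*(-10 - 2*h) (v(h) = -3 + h*(-2*h + 2*(-5)) = -3 + h*(-2*h - 10) = -3 + h*(-10 - 2*h))
(v(I) - 11102)/(-421843 - 473405) = ((-3 - 2*243/4*(5 + 243/4)) - 11102)/(-421843 - 473405) = ((-3 - 2*243/4*263/4) - 11102)/(-895248) = ((-3 - 63909/8) - 11102)*(-1/895248) = (-63933/8 - 11102)*(-1/895248) = -152749/8*(-1/895248) = 152749/7161984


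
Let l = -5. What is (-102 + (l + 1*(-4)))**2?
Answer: 12321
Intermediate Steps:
(-102 + (l + 1*(-4)))**2 = (-102 + (-5 + 1*(-4)))**2 = (-102 + (-5 - 4))**2 = (-102 - 9)**2 = (-111)**2 = 12321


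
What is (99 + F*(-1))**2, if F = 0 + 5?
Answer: 8836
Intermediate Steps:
F = 5
(99 + F*(-1))**2 = (99 + 5*(-1))**2 = (99 - 5)**2 = 94**2 = 8836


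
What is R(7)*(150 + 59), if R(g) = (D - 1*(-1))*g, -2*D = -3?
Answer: 7315/2 ≈ 3657.5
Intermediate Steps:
D = 3/2 (D = -½*(-3) = 3/2 ≈ 1.5000)
R(g) = 5*g/2 (R(g) = (3/2 - 1*(-1))*g = (3/2 + 1)*g = 5*g/2)
R(7)*(150 + 59) = ((5/2)*7)*(150 + 59) = (35/2)*209 = 7315/2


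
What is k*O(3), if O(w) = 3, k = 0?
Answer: 0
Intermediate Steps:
k*O(3) = 0*3 = 0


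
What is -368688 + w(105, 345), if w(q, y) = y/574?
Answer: -211626567/574 ≈ -3.6869e+5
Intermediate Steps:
w(q, y) = y/574 (w(q, y) = y*(1/574) = y/574)
-368688 + w(105, 345) = -368688 + (1/574)*345 = -368688 + 345/574 = -211626567/574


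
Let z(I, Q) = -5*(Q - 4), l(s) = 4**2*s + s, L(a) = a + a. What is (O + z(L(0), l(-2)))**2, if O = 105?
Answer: 87025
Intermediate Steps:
L(a) = 2*a
l(s) = 17*s (l(s) = 16*s + s = 17*s)
z(I, Q) = 20 - 5*Q (z(I, Q) = -5*(-4 + Q) = 20 - 5*Q)
(O + z(L(0), l(-2)))**2 = (105 + (20 - 85*(-2)))**2 = (105 + (20 - 5*(-34)))**2 = (105 + (20 + 170))**2 = (105 + 190)**2 = 295**2 = 87025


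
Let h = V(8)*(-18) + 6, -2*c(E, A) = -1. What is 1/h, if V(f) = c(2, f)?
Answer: -⅓ ≈ -0.33333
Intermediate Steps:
c(E, A) = ½ (c(E, A) = -½*(-1) = ½)
V(f) = ½
h = -3 (h = (½)*(-18) + 6 = -9 + 6 = -3)
1/h = 1/(-3) = -⅓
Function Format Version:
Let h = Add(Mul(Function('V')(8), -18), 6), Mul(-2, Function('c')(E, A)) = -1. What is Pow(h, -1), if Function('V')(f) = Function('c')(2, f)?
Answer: Rational(-1, 3) ≈ -0.33333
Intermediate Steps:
Function('c')(E, A) = Rational(1, 2) (Function('c')(E, A) = Mul(Rational(-1, 2), -1) = Rational(1, 2))
Function('V')(f) = Rational(1, 2)
h = -3 (h = Add(Mul(Rational(1, 2), -18), 6) = Add(-9, 6) = -3)
Pow(h, -1) = Pow(-3, -1) = Rational(-1, 3)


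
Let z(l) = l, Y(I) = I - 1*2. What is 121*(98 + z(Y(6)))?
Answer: 12342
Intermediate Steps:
Y(I) = -2 + I (Y(I) = I - 2 = -2 + I)
121*(98 + z(Y(6))) = 121*(98 + (-2 + 6)) = 121*(98 + 4) = 121*102 = 12342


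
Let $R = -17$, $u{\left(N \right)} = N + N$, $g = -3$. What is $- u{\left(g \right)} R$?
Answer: $-102$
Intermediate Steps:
$u{\left(N \right)} = 2 N$
$- u{\left(g \right)} R = - 2 \left(-3\right) \left(-17\right) = \left(-1\right) \left(-6\right) \left(-17\right) = 6 \left(-17\right) = -102$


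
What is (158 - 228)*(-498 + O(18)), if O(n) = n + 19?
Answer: 32270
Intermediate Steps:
O(n) = 19 + n
(158 - 228)*(-498 + O(18)) = (158 - 228)*(-498 + (19 + 18)) = -70*(-498 + 37) = -70*(-461) = 32270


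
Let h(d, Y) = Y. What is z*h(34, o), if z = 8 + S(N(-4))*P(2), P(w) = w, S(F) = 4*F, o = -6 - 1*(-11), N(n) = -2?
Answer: -40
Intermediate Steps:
o = 5 (o = -6 + 11 = 5)
z = -8 (z = 8 + (4*(-2))*2 = 8 - 8*2 = 8 - 16 = -8)
z*h(34, o) = -8*5 = -40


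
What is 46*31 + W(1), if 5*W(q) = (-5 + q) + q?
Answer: 7127/5 ≈ 1425.4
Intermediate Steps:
W(q) = -1 + 2*q/5 (W(q) = ((-5 + q) + q)/5 = (-5 + 2*q)/5 = -1 + 2*q/5)
46*31 + W(1) = 46*31 + (-1 + (2/5)*1) = 1426 + (-1 + 2/5) = 1426 - 3/5 = 7127/5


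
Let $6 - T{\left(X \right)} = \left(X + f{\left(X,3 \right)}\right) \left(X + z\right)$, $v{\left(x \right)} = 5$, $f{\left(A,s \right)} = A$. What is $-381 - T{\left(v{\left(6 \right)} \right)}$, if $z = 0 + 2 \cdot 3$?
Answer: $-277$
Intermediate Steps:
$z = 6$ ($z = 0 + 6 = 6$)
$T{\left(X \right)} = 6 - 2 X \left(6 + X\right)$ ($T{\left(X \right)} = 6 - \left(X + X\right) \left(X + 6\right) = 6 - 2 X \left(6 + X\right)$)
$-381 - T{\left(v{\left(6 \right)} \right)} = -381 - \left(6 - 60 - 2 \cdot 5^{2}\right) = -381 - \left(6 - 60 - 50\right) = -381 - -104 = -381 + 104 = -277$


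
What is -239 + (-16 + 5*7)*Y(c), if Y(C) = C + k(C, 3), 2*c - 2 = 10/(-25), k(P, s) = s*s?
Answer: -264/5 ≈ -52.800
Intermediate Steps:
k(P, s) = s²
c = ⅘ (c = 1 + (10/(-25))/2 = 1 + (10*(-1/25))/2 = 1 + (½)*(-⅖) = 1 - ⅕ = ⅘ ≈ 0.80000)
Y(C) = 9 + C (Y(C) = C + 3² = C + 9 = 9 + C)
-239 + (-16 + 5*7)*Y(c) = -239 + (-16 + 5*7)*(9 + ⅘) = -239 + (-16 + 35)*(49/5) = -239 + 19*(49/5) = -239 + 931/5 = -264/5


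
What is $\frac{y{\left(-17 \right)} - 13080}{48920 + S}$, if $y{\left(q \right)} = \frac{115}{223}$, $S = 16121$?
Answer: $- \frac{2916725}{14504143} \approx -0.2011$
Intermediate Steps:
$y{\left(q \right)} = \frac{115}{223}$ ($y{\left(q \right)} = 115 \cdot \frac{1}{223} = \frac{115}{223}$)
$\frac{y{\left(-17 \right)} - 13080}{48920 + S} = \frac{\frac{115}{223} - 13080}{48920 + 16121} = - \frac{2916725}{223 \cdot 65041} = \left(- \frac{2916725}{223}\right) \frac{1}{65041} = - \frac{2916725}{14504143}$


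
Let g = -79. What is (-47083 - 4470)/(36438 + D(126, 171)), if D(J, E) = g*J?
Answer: -51553/26484 ≈ -1.9466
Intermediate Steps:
D(J, E) = -79*J
(-47083 - 4470)/(36438 + D(126, 171)) = (-47083 - 4470)/(36438 - 79*126) = -51553/(36438 - 9954) = -51553/26484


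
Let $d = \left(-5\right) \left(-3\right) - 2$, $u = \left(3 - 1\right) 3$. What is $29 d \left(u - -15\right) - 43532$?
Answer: $-35615$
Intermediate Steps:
$u = 6$ ($u = 2 \cdot 3 = 6$)
$d = 13$ ($d = 15 - 2 = 13$)
$29 d \left(u - -15\right) - 43532 = 29 \cdot 13 \left(6 - -15\right) - 43532 = 377 \left(6 + 15\right) - 43532 = 377 \cdot 21 - 43532 = 7917 - 43532 = -35615$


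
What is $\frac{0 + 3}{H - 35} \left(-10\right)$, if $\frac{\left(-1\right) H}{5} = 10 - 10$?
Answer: $\frac{6}{7} \approx 0.85714$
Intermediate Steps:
$H = 0$ ($H = - 5 \left(10 - 10\right) = \left(-5\right) 0 = 0$)
$\frac{0 + 3}{H - 35} \left(-10\right) = \frac{0 + 3}{0 - 35} \left(-10\right) = \frac{3}{-35} \left(-10\right) = 3 \left(- \frac{1}{35}\right) \left(-10\right) = \left(- \frac{3}{35}\right) \left(-10\right) = \frac{6}{7}$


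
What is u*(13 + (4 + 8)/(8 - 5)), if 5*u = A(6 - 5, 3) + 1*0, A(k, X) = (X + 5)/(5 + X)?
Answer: 17/5 ≈ 3.4000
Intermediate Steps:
A(k, X) = 1 (A(k, X) = (5 + X)/(5 + X) = 1)
u = ⅕ (u = (1 + 1*0)/5 = (1 + 0)/5 = (⅕)*1 = ⅕ ≈ 0.20000)
u*(13 + (4 + 8)/(8 - 5)) = (13 + (4 + 8)/(8 - 5))/5 = (13 + 12/3)/5 = (13 + 12*(⅓))/5 = (13 + 4)/5 = (⅕)*17 = 17/5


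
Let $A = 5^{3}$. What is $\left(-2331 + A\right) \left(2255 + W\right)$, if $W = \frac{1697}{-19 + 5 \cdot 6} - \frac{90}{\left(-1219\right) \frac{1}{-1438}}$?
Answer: $- \frac{68126393508}{13409} \approx -5.0806 \cdot 10^{6}$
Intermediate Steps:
$A = 125$
$W = \frac{645023}{13409}$ ($W = \frac{1697}{-19 + 30} - \frac{90}{\left(-1219\right) \left(- \frac{1}{1438}\right)} = \frac{1697}{11} - \frac{90}{\frac{1219}{1438}} = 1697 \cdot \frac{1}{11} - \frac{129420}{1219} = \frac{1697}{11} - \frac{129420}{1219} = \frac{645023}{13409} \approx 48.104$)
$\left(-2331 + A\right) \left(2255 + W\right) = \left(-2331 + 125\right) \left(2255 + \frac{645023}{13409}\right) = \left(-2206\right) \frac{30882318}{13409} = - \frac{68126393508}{13409}$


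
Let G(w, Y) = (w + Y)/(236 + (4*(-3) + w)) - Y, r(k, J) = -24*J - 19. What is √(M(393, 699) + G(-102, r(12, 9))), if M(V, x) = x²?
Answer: 7*√148485590/122 ≈ 699.17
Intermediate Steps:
r(k, J) = -19 - 24*J
G(w, Y) = -Y + (Y + w)/(224 + w) (G(w, Y) = (Y + w)/(236 + (-12 + w)) - Y = (Y + w)/(224 + w) - Y = -Y + (Y + w)/(224 + w))
√(M(393, 699) + G(-102, r(12, 9))) = √(699² + (-102 - 223*(-19 - 24*9) - 1*(-19 - 24*9)*(-102))/(224 - 102)) = √(488601 + (-102 - 223*(-19 - 216) - 1*(-19 - 216)*(-102))/122) = √(488601 + (-102 - 223*(-235) - 1*(-235)*(-102))/122) = √(488601 + (-102 + 52405 - 23970)/122) = √(488601 + (1/122)*28333) = √(488601 + 28333/122) = √(59637655/122) = 7*√148485590/122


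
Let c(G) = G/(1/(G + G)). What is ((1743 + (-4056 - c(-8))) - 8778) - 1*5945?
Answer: -17164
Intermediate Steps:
c(G) = 2*G² (c(G) = G/(1/(2*G)) = G/((1/(2*G))) = G*(2*G) = 2*G²)
((1743 + (-4056 - c(-8))) - 8778) - 1*5945 = ((1743 + (-4056 - 2*(-8)²)) - 8778) - 1*5945 = ((1743 + (-4056 - 2*64)) - 8778) - 5945 = ((1743 + (-4056 - 1*128)) - 8778) - 5945 = ((1743 + (-4056 - 128)) - 8778) - 5945 = ((1743 - 4184) - 8778) - 5945 = (-2441 - 8778) - 5945 = -11219 - 5945 = -17164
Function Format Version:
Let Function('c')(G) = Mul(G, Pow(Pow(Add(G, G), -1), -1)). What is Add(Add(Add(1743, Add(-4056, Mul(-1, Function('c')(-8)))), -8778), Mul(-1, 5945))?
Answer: -17164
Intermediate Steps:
Function('c')(G) = Mul(2, Pow(G, 2)) (Function('c')(G) = Mul(G, Pow(Pow(Mul(2, G), -1), -1)) = Mul(G, Pow(Mul(Rational(1, 2), Pow(G, -1)), -1)) = Mul(G, Mul(2, G)) = Mul(2, Pow(G, 2)))
Add(Add(Add(1743, Add(-4056, Mul(-1, Function('c')(-8)))), -8778), Mul(-1, 5945)) = Add(Add(Add(1743, Add(-4056, Mul(-1, Mul(2, Pow(-8, 2))))), -8778), Mul(-1, 5945)) = Add(Add(Add(1743, Add(-4056, Mul(-1, Mul(2, 64)))), -8778), -5945) = Add(Add(Add(1743, Add(-4056, Mul(-1, 128))), -8778), -5945) = Add(Add(Add(1743, Add(-4056, -128)), -8778), -5945) = Add(Add(Add(1743, -4184), -8778), -5945) = Add(Add(-2441, -8778), -5945) = Add(-11219, -5945) = -17164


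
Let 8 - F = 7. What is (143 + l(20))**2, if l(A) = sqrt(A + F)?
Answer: (143 + sqrt(21))**2 ≈ 21781.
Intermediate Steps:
F = 1 (F = 8 - 1*7 = 8 - 7 = 1)
l(A) = sqrt(1 + A) (l(A) = sqrt(A + 1) = sqrt(1 + A))
(143 + l(20))**2 = (143 + sqrt(1 + 20))**2 = (143 + sqrt(21))**2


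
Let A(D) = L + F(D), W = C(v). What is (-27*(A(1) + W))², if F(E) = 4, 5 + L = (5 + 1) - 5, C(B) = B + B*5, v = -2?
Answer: 104976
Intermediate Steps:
C(B) = 6*B (C(B) = B + 5*B = 6*B)
L = -4 (L = -5 + ((5 + 1) - 5) = -5 + (6 - 5) = -5 + 1 = -4)
W = -12 (W = 6*(-2) = -12)
A(D) = 0 (A(D) = -4 + 4 = 0)
(-27*(A(1) + W))² = (-27*(0 - 12))² = (-27*(-12))² = 324² = 104976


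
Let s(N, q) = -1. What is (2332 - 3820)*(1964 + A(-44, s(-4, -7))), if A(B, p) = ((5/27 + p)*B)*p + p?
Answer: -25808368/9 ≈ -2.8676e+6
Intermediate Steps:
A(B, p) = p + B*p*(5/27 + p) (A(B, p) = ((5*(1/27) + p)*B)*p + p = ((5/27 + p)*B)*p + p = (B*(5/27 + p))*p + p = B*p*(5/27 + p) + p = p + B*p*(5/27 + p))
(2332 - 3820)*(1964 + A(-44, s(-4, -7))) = (2332 - 3820)*(1964 + (1/27)*(-1)*(27 + 5*(-44) + 27*(-44)*(-1))) = -1488*(1964 + (1/27)*(-1)*(27 - 220 + 1188)) = -1488*(1964 + (1/27)*(-1)*995) = -1488*(1964 - 995/27) = -1488*52033/27 = -25808368/9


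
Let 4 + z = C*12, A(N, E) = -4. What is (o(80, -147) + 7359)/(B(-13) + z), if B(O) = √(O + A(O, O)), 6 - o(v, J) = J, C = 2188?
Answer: 65735008/229722507 - 2504*I*√17/229722507 ≈ 0.28615 - 4.4942e-5*I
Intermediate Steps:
o(v, J) = 6 - J
B(O) = √(-4 + O) (B(O) = √(O - 4) = √(-4 + O))
z = 26252 (z = -4 + 2188*12 = -4 + 26256 = 26252)
(o(80, -147) + 7359)/(B(-13) + z) = ((6 - 1*(-147)) + 7359)/(√(-4 - 13) + 26252) = ((6 + 147) + 7359)/(√(-17) + 26252) = (153 + 7359)/(I*√17 + 26252) = 7512/(26252 + I*√17)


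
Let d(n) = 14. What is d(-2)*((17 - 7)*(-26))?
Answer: -3640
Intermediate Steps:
d(-2)*((17 - 7)*(-26)) = 14*((17 - 7)*(-26)) = 14*(10*(-26)) = 14*(-260) = -3640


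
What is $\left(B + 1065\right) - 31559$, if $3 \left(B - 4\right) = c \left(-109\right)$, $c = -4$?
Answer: $- \frac{91034}{3} \approx -30345.0$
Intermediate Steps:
$B = \frac{448}{3}$ ($B = 4 + \frac{\left(-4\right) \left(-109\right)}{3} = 4 + \frac{1}{3} \cdot 436 = 4 + \frac{436}{3} = \frac{448}{3} \approx 149.33$)
$\left(B + 1065\right) - 31559 = \left(\frac{448}{3} + 1065\right) - 31559 = \frac{3643}{3} - 31559 = - \frac{91034}{3}$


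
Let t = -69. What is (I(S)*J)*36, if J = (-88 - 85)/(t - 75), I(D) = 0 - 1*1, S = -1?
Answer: -173/4 ≈ -43.250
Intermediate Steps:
I(D) = -1 (I(D) = 0 - 1 = -1)
J = 173/144 (J = (-88 - 85)/(-69 - 75) = -173/(-144) = -173*(-1/144) = 173/144 ≈ 1.2014)
(I(S)*J)*36 = -1*173/144*36 = -173/144*36 = -173/4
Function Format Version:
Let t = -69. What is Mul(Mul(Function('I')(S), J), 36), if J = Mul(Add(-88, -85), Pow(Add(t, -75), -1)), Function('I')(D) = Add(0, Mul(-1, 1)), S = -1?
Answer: Rational(-173, 4) ≈ -43.250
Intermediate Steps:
Function('I')(D) = -1 (Function('I')(D) = Add(0, -1) = -1)
J = Rational(173, 144) (J = Mul(Add(-88, -85), Pow(Add(-69, -75), -1)) = Mul(-173, Pow(-144, -1)) = Mul(-173, Rational(-1, 144)) = Rational(173, 144) ≈ 1.2014)
Mul(Mul(Function('I')(S), J), 36) = Mul(Mul(-1, Rational(173, 144)), 36) = Mul(Rational(-173, 144), 36) = Rational(-173, 4)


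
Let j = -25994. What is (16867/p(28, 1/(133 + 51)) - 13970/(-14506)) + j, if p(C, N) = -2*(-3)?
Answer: -1008828631/43518 ≈ -23182.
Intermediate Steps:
p(C, N) = 6
(16867/p(28, 1/(133 + 51)) - 13970/(-14506)) + j = (16867/6 - 13970/(-14506)) - 25994 = (16867*(⅙) - 13970*(-1/14506)) - 25994 = (16867/6 + 6985/7253) - 25994 = 122378261/43518 - 25994 = -1008828631/43518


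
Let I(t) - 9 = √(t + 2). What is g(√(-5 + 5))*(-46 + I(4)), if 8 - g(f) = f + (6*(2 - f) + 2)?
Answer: 222 - 6*√6 ≈ 207.30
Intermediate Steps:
g(f) = -6 + 5*f (g(f) = 8 - (f + (6*(2 - f) + 2)) = 8 - (f + ((12 - 6*f) + 2)) = 8 - (f + (14 - 6*f)) = 8 - (14 - 5*f) = 8 + (-14 + 5*f) = -6 + 5*f)
I(t) = 9 + √(2 + t) (I(t) = 9 + √(t + 2) = 9 + √(2 + t))
g(√(-5 + 5))*(-46 + I(4)) = (-6 + 5*√(-5 + 5))*(-46 + (9 + √(2 + 4))) = (-6 + 5*√0)*(-46 + (9 + √6)) = (-6 + 5*0)*(-37 + √6) = (-6 + 0)*(-37 + √6) = -6*(-37 + √6) = 222 - 6*√6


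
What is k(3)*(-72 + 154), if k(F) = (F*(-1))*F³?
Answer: -6642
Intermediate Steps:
k(F) = -F⁴ (k(F) = (-F)*F³ = -F⁴)
k(3)*(-72 + 154) = (-1*3⁴)*(-72 + 154) = -1*81*82 = -81*82 = -6642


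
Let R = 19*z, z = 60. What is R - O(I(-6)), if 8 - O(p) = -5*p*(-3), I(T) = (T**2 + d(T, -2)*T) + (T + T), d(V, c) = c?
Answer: 1672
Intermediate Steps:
I(T) = T**2 (I(T) = (T**2 - 2*T) + (T + T) = (T**2 - 2*T) + 2*T = T**2)
O(p) = 8 - 15*p (O(p) = 8 - (-5*p)*(-3) = 8 - 15*p)
R = 1140 (R = 19*60 = 1140)
R - O(I(-6)) = 1140 - (8 - 15*(-6)**2) = 1140 - (8 - 15*36) = 1140 - (8 - 540) = 1140 - 1*(-532) = 1140 + 532 = 1672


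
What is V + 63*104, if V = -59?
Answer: 6493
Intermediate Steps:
V + 63*104 = -59 + 63*104 = -59 + 6552 = 6493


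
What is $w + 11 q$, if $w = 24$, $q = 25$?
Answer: $299$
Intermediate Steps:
$w + 11 q = 24 + 11 \cdot 25 = 24 + 275 = 299$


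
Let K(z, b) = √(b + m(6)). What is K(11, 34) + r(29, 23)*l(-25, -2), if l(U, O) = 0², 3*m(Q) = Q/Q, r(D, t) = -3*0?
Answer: √309/3 ≈ 5.8595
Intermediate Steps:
r(D, t) = 0
m(Q) = ⅓ (m(Q) = (Q/Q)/3 = (⅓)*1 = ⅓)
l(U, O) = 0
K(z, b) = √(⅓ + b) (K(z, b) = √(b + ⅓) = √(⅓ + b))
K(11, 34) + r(29, 23)*l(-25, -2) = √(3 + 9*34)/3 + 0*0 = √(3 + 306)/3 + 0 = √309/3 + 0 = √309/3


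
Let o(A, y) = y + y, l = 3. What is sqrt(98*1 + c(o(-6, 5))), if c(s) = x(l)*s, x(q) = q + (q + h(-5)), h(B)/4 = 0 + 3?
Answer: sqrt(278) ≈ 16.673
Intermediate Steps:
o(A, y) = 2*y
h(B) = 12 (h(B) = 4*(0 + 3) = 4*3 = 12)
x(q) = 12 + 2*q (x(q) = q + (q + 12) = q + (12 + q) = 12 + 2*q)
c(s) = 18*s (c(s) = (12 + 2*3)*s = (12 + 6)*s = 18*s)
sqrt(98*1 + c(o(-6, 5))) = sqrt(98*1 + 18*(2*5)) = sqrt(98 + 18*10) = sqrt(98 + 180) = sqrt(278)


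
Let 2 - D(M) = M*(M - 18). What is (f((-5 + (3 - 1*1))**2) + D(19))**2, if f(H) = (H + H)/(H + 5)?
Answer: 12100/49 ≈ 246.94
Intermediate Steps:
D(M) = 2 - M*(-18 + M) (D(M) = 2 - M*(M - 18) = 2 - M*(-18 + M))
f(H) = 2*H/(5 + H) (f(H) = (2*H)/(5 + H) = 2*H/(5 + H))
(f((-5 + (3 - 1*1))**2) + D(19))**2 = (2*(-5 + (3 - 1*1))**2/(5 + (-5 + (3 - 1*1))**2) + (2 - 1*19**2 + 18*19))**2 = (2*(-5 + (3 - 1))**2/(5 + (-5 + (3 - 1))**2) + (2 - 1*361 + 342))**2 = (2*(-5 + 2)**2/(5 + (-5 + 2)**2) + (2 - 361 + 342))**2 = (2*(-3)**2/(5 + (-3)**2) - 17)**2 = (2*9/(5 + 9) - 17)**2 = (2*9/14 - 17)**2 = (2*9*(1/14) - 17)**2 = (9/7 - 17)**2 = (-110/7)**2 = 12100/49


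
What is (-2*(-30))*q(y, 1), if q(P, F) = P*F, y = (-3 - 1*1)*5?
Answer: -1200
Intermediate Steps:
y = -20 (y = (-3 - 1)*5 = -4*5 = -20)
q(P, F) = F*P
(-2*(-30))*q(y, 1) = (-2*(-30))*(1*(-20)) = 60*(-20) = -1200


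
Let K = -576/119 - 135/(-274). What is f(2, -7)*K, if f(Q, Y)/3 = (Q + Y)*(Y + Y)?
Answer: -2126385/2329 ≈ -913.00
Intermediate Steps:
f(Q, Y) = 6*Y*(Q + Y) (f(Q, Y) = 3*((Q + Y)*(Y + Y)) = 3*((Q + Y)*(2*Y)) = 3*(2*Y*(Q + Y)) = 6*Y*(Q + Y))
K = -141759/32606 (K = -576*1/119 - 135*(-1/274) = -576/119 + 135/274 = -141759/32606 ≈ -4.3476)
f(2, -7)*K = (6*(-7)*(2 - 7))*(-141759/32606) = (6*(-7)*(-5))*(-141759/32606) = 210*(-141759/32606) = -2126385/2329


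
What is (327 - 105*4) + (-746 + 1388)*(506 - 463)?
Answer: 27513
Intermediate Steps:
(327 - 105*4) + (-746 + 1388)*(506 - 463) = (327 - 420) + 642*43 = -93 + 27606 = 27513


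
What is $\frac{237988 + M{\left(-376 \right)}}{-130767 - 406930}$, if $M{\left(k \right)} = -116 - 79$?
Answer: $- \frac{237793}{537697} \approx -0.44224$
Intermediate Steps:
$M{\left(k \right)} = -195$ ($M{\left(k \right)} = -116 - 79 = -195$)
$\frac{237988 + M{\left(-376 \right)}}{-130767 - 406930} = \frac{237988 - 195}{-130767 - 406930} = \frac{237793}{-537697} = 237793 \left(- \frac{1}{537697}\right) = - \frac{237793}{537697}$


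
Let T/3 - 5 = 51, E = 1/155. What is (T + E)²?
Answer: 678133681/24025 ≈ 28226.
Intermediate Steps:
E = 1/155 ≈ 0.0064516
T = 168 (T = 15 + 3*51 = 15 + 153 = 168)
(T + E)² = (168 + 1/155)² = (26041/155)² = 678133681/24025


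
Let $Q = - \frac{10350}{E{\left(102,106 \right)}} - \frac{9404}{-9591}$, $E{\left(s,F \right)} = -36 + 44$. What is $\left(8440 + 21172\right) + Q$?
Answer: $\frac{1086438959}{38364} \approx 28319.0$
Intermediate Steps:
$E{\left(s,F \right)} = 8$
$Q = - \frac{49595809}{38364}$ ($Q = - \frac{10350}{8} - \frac{9404}{-9591} = \left(-10350\right) \frac{1}{8} - - \frac{9404}{9591} = - \frac{5175}{4} + \frac{9404}{9591} = - \frac{49595809}{38364} \approx -1292.8$)
$\left(8440 + 21172\right) + Q = \left(8440 + 21172\right) - \frac{49595809}{38364} = 29612 - \frac{49595809}{38364} = \frac{1086438959}{38364}$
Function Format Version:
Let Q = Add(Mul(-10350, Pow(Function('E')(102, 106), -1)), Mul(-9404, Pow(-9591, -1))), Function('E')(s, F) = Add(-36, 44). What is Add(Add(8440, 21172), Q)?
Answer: Rational(1086438959, 38364) ≈ 28319.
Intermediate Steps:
Function('E')(s, F) = 8
Q = Rational(-49595809, 38364) (Q = Add(Mul(-10350, Pow(8, -1)), Mul(-9404, Pow(-9591, -1))) = Add(Mul(-10350, Rational(1, 8)), Mul(-9404, Rational(-1, 9591))) = Add(Rational(-5175, 4), Rational(9404, 9591)) = Rational(-49595809, 38364) ≈ -1292.8)
Add(Add(8440, 21172), Q) = Add(Add(8440, 21172), Rational(-49595809, 38364)) = Add(29612, Rational(-49595809, 38364)) = Rational(1086438959, 38364)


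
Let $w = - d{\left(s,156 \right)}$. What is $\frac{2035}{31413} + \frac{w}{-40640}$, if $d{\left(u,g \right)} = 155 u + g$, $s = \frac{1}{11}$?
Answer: $\frac{26175679}{379536960} \approx 0.068967$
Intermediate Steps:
$s = \frac{1}{11} \approx 0.090909$
$d{\left(u,g \right)} = g + 155 u$
$w = - \frac{1871}{11}$ ($w = - (156 + 155 \cdot \frac{1}{11}) = - (156 + \frac{155}{11}) = \left(-1\right) \frac{1871}{11} = - \frac{1871}{11} \approx -170.09$)
$\frac{2035}{31413} + \frac{w}{-40640} = \frac{2035}{31413} - \frac{1871}{11 \left(-40640\right)} = 2035 \cdot \frac{1}{31413} - - \frac{1871}{447040} = \frac{55}{849} + \frac{1871}{447040} = \frac{26175679}{379536960}$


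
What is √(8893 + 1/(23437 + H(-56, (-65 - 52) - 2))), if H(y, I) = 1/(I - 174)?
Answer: 9*√323580578519870/1716760 ≈ 94.303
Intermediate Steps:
H(y, I) = 1/(-174 + I)
√(8893 + 1/(23437 + H(-56, (-65 - 52) - 2))) = √(8893 + 1/(23437 + 1/(-174 + ((-65 - 52) - 2)))) = √(8893 + 1/(23437 + 1/(-174 + (-117 - 2)))) = √(8893 + 1/(23437 + 1/(-174 - 119))) = √(8893 + 1/(23437 + 1/(-293))) = √(8893 + 1/(23437 - 1/293)) = √(8893 + 1/(6867040/293)) = √(8893 + 293/6867040) = √(61068587013/6867040) = 9*√323580578519870/1716760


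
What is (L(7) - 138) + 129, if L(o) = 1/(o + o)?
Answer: -125/14 ≈ -8.9286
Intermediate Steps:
L(o) = 1/(2*o)
(L(7) - 138) + 129 = ((½)/7 - 138) + 129 = ((½)*(⅐) - 138) + 129 = (1/14 - 138) + 129 = -1931/14 + 129 = -125/14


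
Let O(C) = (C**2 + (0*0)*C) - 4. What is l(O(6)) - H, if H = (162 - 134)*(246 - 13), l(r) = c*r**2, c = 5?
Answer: -1404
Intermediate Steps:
O(C) = -4 + C**2 (O(C) = (C**2 + 0*C) - 4 = (C**2 + 0) - 4 = C**2 - 4 = -4 + C**2)
l(r) = 5*r**2
H = 6524 (H = 28*233 = 6524)
l(O(6)) - H = 5*(-4 + 6**2)**2 - 1*6524 = 5*(-4 + 36)**2 - 6524 = 5*32**2 - 6524 = 5*1024 - 6524 = 5120 - 6524 = -1404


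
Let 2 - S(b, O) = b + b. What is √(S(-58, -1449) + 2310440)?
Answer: √2310558 ≈ 1520.1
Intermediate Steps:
S(b, O) = 2 - 2*b (S(b, O) = 2 - (b + b) = 2 - 2*b)
√(S(-58, -1449) + 2310440) = √((2 - 2*(-58)) + 2310440) = √((2 + 116) + 2310440) = √(118 + 2310440) = √2310558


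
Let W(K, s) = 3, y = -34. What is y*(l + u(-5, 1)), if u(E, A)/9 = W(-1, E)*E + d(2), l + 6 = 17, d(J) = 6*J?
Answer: 544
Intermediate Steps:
l = 11 (l = -6 + 17 = 11)
u(E, A) = 108 + 27*E (u(E, A) = 9*(3*E + 6*2) = 9*(3*E + 12) = 9*(12 + 3*E) = 108 + 27*E)
y*(l + u(-5, 1)) = -34*(11 + (108 + 27*(-5))) = -34*(11 + (108 - 135)) = -34*(11 - 27) = -34*(-16) = 544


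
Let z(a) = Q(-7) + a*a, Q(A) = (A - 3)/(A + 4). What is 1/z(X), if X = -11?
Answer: 3/373 ≈ 0.0080429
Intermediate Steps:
Q(A) = (-3 + A)/(4 + A)
z(a) = 10/3 + a² (z(a) = (-3 - 7)/(4 - 7) + a*a = -10/(-3) + a² = -⅓*(-10) + a² = 10/3 + a²)
1/z(X) = 1/(10/3 + (-11)²) = 1/(10/3 + 121) = 1/(373/3) = 3/373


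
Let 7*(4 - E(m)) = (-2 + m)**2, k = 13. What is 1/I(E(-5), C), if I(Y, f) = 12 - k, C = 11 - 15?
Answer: -1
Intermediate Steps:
C = -4
E(m) = 4 - (-2 + m)**2/7
I(Y, f) = -1 (I(Y, f) = 12 - 1*13 = 12 - 13 = -1)
1/I(E(-5), C) = 1/(-1) = -1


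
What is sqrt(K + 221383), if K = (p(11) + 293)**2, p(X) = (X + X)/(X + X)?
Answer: sqrt(307819) ≈ 554.81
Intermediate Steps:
p(X) = 1 (p(X) = (2*X)/((2*X)) = (2*X)*(1/(2*X)) = 1)
K = 86436 (K = (1 + 293)**2 = 294**2 = 86436)
sqrt(K + 221383) = sqrt(86436 + 221383) = sqrt(307819)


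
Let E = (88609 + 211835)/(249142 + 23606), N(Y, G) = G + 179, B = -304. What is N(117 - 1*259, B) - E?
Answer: -2866162/22729 ≈ -126.10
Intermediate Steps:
N(Y, G) = 179 + G
E = 25037/22729 (E = 300444/272748 = 300444*(1/272748) = 25037/22729 ≈ 1.1015)
N(117 - 1*259, B) - E = (179 - 304) - 1*25037/22729 = -125 - 25037/22729 = -2866162/22729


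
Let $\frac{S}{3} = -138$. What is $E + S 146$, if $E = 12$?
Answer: $-60432$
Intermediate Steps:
$S = -414$ ($S = 3 \left(-138\right) = -414$)
$E + S 146 = 12 - 60444 = -60432$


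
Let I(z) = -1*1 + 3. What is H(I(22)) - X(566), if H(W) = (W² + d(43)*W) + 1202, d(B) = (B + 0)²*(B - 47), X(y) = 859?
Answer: -14445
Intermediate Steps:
d(B) = B²*(-47 + B)
I(z) = 2 (I(z) = -1 + 3 = 2)
H(W) = 1202 + W² - 7396*W (H(W) = (W² + (43²*(-47 + 43))*W) + 1202 = (W² + (1849*(-4))*W) + 1202 = (W² - 7396*W) + 1202 = 1202 + W² - 7396*W)
H(I(22)) - X(566) = (1202 + 2² - 7396*2) - 1*859 = (1202 + 4 - 14792) - 859 = -13586 - 859 = -14445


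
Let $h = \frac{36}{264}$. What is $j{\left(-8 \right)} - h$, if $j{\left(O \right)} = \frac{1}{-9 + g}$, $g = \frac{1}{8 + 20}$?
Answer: $- \frac{1369}{5522} \approx -0.24792$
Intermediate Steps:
$g = \frac{1}{28} \approx 0.035714$
$h = \frac{3}{22}$ ($h = 36 \cdot \frac{1}{264} = \frac{3}{22} \approx 0.13636$)
$j{\left(O \right)} = - \frac{28}{251}$ ($j{\left(O \right)} = \frac{1}{-9 + \frac{1}{28}} = \frac{1}{- \frac{251}{28}} = - \frac{28}{251}$)
$j{\left(-8 \right)} - h = - \frac{28}{251} - \frac{3}{22} = - \frac{1369}{5522}$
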